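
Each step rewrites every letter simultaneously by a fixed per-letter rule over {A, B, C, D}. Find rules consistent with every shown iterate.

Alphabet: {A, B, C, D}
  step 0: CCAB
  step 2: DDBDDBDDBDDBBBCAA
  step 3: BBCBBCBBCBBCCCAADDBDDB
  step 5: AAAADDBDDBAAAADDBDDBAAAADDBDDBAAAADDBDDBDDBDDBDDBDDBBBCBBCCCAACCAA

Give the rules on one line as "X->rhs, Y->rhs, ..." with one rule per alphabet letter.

  step 2 ⇒ step 3: DDBDDBDDBDDBBBCAA ⇒ B·B·C·B·B·C·B·B·C·B·B·C·C·C·AA·DDB·DDB
    A ↦ DDB
    B ↦ C
    C ↦ AA
    D ↦ B

A->DDB, B->C, C->AA, D->B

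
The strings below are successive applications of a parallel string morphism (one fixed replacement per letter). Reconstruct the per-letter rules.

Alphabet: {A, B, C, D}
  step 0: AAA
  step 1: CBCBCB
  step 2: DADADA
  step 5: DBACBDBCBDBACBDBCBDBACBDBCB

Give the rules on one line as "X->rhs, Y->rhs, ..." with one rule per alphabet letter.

A->CB, B->A, C->D, D->DB

  step 1 ⇒ step 2: CBCBCB ⇒ D·A·D·A·D·A
    B ↦ A
    C ↦ D
  step 0 ⇒ step 1: AAA ⇒ CB·CB·CB
    A ↦ CB
    D ↦ DB  (constrained at step 2)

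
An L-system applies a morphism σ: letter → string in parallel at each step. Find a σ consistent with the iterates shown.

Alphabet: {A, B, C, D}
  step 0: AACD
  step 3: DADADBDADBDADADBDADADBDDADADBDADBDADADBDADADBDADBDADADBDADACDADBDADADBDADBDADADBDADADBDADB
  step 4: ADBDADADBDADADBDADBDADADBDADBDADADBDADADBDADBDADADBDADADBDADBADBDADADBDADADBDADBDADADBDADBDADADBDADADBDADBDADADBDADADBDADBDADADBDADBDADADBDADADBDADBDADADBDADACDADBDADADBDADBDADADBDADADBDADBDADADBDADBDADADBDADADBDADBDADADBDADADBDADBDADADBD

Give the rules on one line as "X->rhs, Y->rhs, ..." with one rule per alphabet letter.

A->DAD, B->D, C->ACD, D->ADB

  step 3 ⇒ step 4: DADADBDADBDADADBDADADBDDADADBDADBDADADBDADADBDADBDADADBDADACDADBDADADBDADBDADADBDADADBDADB ⇒ ADB·DAD·ADB·DAD·ADB·D·ADB·DAD·ADB·D·ADB·DAD·ADB·DAD·ADB·D·ADB·DAD·ADB·DAD·ADB·D·ADB·ADB·DAD·ADB·DAD·ADB·D·ADB·DAD·ADB·D·ADB·DAD·ADB·DAD·ADB·D·ADB·DAD·ADB·DAD·ADB·D·ADB·DAD·ADB·D·ADB·DAD·ADB·DAD·ADB·D·ADB·DAD·ADB·DAD·ACD·ADB·DAD·ADB·D·ADB·DAD·ADB·DAD·ADB·D·ADB·DAD·ADB·D·ADB·DAD·ADB·DAD·ADB·D·ADB·DAD·ADB·DAD·ADB·D·ADB·DAD·ADB·D
    A ↦ DAD
    B ↦ D
    C ↦ ACD
    D ↦ ADB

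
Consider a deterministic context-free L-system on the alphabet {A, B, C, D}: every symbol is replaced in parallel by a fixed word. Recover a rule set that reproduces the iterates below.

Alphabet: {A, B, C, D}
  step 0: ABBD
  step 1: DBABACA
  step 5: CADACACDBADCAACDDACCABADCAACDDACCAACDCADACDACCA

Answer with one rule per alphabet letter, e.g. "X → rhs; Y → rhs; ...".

  step 0 ⇒ step 1: ABBD ⇒ D·BA·BA·CA
    A ↦ D
    B ↦ BA
    D ↦ CA
    C ↦ AC  (constrained at step 1)

A->D, B->BA, C->AC, D->CA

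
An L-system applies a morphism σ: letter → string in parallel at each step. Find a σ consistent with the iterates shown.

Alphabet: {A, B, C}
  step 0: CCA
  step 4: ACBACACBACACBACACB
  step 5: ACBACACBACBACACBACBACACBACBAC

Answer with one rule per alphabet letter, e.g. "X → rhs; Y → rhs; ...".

A->AC, B->AC, C->B

  step 4 ⇒ step 5: ACBACACBACACBACACB ⇒ AC·B·AC·AC·B·AC·B·AC·AC·B·AC·B·AC·AC·B·AC·B·AC
    A ↦ AC
    B ↦ AC
    C ↦ B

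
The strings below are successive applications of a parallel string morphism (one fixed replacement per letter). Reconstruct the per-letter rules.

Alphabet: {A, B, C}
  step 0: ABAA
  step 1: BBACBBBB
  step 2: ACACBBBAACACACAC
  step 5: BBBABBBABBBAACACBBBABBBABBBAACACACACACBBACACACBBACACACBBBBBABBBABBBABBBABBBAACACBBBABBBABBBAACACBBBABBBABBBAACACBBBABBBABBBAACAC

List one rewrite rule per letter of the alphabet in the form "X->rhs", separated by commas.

A->BB, B->AC, C->BA

  step 1 ⇒ step 2: BBACBBBB ⇒ AC·AC·BB·BA·AC·AC·AC·AC
    A ↦ BB
    B ↦ AC
    C ↦ BA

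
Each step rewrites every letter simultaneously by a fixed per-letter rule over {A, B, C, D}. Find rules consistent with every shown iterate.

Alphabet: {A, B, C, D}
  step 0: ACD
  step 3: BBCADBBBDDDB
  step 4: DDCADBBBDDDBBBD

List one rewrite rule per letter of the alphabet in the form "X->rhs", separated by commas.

A->BB, B->D, C->CAD, D->B

  step 3 ⇒ step 4: BBCADBBBDDDB ⇒ D·D·CAD·BB·B·D·D·D·B·B·B·D
    A ↦ BB
    B ↦ D
    C ↦ CAD
    D ↦ B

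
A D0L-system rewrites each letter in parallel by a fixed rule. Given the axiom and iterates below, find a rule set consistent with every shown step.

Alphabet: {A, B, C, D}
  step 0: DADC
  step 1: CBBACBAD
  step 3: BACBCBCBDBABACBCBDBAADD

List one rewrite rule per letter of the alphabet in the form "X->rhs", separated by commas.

  step 0 ⇒ step 1: DADC ⇒ CB·BA·CB·AD
    A ↦ BA
    C ↦ AD
    D ↦ CB
    B ↦ D  (constrained at step 1)

A->BA, B->D, C->AD, D->CB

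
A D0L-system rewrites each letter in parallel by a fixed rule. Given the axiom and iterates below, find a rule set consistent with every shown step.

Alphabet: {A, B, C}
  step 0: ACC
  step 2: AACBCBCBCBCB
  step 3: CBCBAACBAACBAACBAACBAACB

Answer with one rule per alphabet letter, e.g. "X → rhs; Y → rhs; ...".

A->CB, B->CB, C->AA

  step 2 ⇒ step 3: AACBCBCBCBCB ⇒ CB·CB·AA·CB·AA·CB·AA·CB·AA·CB·AA·CB
    A ↦ CB
    B ↦ CB
    C ↦ AA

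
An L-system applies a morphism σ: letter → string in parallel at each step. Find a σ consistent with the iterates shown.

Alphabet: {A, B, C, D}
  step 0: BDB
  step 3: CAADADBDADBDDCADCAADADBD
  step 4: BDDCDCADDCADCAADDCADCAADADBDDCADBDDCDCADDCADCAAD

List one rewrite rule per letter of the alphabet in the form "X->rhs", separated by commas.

A->DC, B->CA, C->BD, D->AD

  step 3 ⇒ step 4: CAADADBDADBDDCADCAADADBD ⇒ BD·DC·DC·AD·DC·AD·CA·AD·DC·AD·CA·AD·AD·BD·DC·AD·BD·DC·DC·AD·DC·AD·CA·AD
    A ↦ DC
    B ↦ CA
    C ↦ BD
    D ↦ AD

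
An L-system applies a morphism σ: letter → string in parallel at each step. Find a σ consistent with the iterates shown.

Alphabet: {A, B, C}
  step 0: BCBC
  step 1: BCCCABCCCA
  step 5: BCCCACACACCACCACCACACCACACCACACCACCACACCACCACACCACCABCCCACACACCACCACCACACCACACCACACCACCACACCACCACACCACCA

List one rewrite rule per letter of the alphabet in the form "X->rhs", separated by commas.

  step 0 ⇒ step 1: BCBC ⇒ BCC·CA·BCC·CA
    B ↦ BCC
    C ↦ CA
    A ↦ C  (constrained at step 1)

A->C, B->BCC, C->CA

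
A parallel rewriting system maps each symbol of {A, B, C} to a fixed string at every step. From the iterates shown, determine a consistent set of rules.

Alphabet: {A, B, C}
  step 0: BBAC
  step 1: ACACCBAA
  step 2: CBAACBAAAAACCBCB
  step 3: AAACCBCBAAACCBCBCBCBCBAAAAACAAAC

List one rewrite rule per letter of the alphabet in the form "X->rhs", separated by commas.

  step 2 ⇒ step 3: CBAACBAAAAACCBCB ⇒ AA·AC·CB·CB·AA·AC·CB·CB·CB·CB·CB·AA·AA·AC·AA·AC
    A ↦ CB
    B ↦ AC
    C ↦ AA

A->CB, B->AC, C->AA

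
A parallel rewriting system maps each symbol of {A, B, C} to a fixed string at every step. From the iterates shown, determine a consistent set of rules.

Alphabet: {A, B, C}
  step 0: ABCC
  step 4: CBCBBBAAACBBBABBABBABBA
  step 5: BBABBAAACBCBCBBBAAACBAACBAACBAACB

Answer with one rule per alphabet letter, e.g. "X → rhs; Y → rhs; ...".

A->CB, B->A, C->BB

  step 4 ⇒ step 5: CBCBBBAAACBBBABBABBABBA ⇒ BB·A·BB·A·A·A·CB·CB·CB·BB·A·A·A·CB·A·A·CB·A·A·CB·A·A·CB
    A ↦ CB
    B ↦ A
    C ↦ BB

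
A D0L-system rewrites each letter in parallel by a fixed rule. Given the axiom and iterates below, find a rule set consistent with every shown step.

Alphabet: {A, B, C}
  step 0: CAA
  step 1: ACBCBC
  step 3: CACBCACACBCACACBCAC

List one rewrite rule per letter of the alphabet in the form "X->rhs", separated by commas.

A->BC, B->C, C->AC

  step 0 ⇒ step 1: CAA ⇒ AC·BC·BC
    A ↦ BC
    C ↦ AC
    B ↦ C  (constrained at step 1)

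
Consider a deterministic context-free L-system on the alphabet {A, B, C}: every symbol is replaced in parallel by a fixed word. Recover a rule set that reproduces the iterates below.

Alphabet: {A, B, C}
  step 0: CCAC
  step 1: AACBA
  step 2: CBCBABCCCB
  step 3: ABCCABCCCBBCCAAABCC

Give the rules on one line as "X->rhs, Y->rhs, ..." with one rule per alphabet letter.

  step 2 ⇒ step 3: CBCBABCCCB ⇒ A·BCC·A·BCC·CB·BCC·A·A·A·BCC
    A ↦ CB
    B ↦ BCC
    C ↦ A

A->CB, B->BCC, C->A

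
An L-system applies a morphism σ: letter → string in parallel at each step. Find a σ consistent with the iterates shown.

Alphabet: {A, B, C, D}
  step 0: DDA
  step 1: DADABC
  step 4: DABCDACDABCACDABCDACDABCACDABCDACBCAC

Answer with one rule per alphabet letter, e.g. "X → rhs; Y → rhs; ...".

A->BC, B->D, C->AC, D->DA

  step 0 ⇒ step 1: DDA ⇒ DA·DA·BC
    A ↦ BC
    D ↦ DA
    B ↦ D  (constrained at step 1)
    C ↦ AC  (constrained at step 1)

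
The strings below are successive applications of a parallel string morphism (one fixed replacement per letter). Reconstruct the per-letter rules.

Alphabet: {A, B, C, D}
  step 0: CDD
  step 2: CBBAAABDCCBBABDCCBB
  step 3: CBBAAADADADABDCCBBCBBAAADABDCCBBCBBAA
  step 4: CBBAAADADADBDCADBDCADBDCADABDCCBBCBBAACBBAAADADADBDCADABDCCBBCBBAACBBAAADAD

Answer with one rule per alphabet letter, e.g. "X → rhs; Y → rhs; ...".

A->AD, B->A, C->CBB, D->BDC

  step 3 ⇒ step 4: CBBAAADADADABDCCBBCBBAAADABDCCBBCBBAA ⇒ CBB·A·A·AD·AD·AD·BDC·AD·BDC·AD·BDC·AD·A·BDC·CBB·CBB·A·A·CBB·A·A·AD·AD·AD·BDC·AD·A·BDC·CBB·CBB·A·A·CBB·A·A·AD·AD
    A ↦ AD
    B ↦ A
    C ↦ CBB
    D ↦ BDC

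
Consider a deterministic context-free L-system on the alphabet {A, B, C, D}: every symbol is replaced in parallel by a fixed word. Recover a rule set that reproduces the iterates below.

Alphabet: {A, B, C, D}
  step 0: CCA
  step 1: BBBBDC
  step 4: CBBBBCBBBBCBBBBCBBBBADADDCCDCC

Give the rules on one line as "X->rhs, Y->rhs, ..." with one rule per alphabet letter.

  step 0 ⇒ step 1: CCA ⇒ BB·BB·DC
    A ↦ DC
    C ↦ BB
    B ↦ AD  (constrained at step 1)
    D ↦ C  (constrained at step 1)

A->DC, B->AD, C->BB, D->C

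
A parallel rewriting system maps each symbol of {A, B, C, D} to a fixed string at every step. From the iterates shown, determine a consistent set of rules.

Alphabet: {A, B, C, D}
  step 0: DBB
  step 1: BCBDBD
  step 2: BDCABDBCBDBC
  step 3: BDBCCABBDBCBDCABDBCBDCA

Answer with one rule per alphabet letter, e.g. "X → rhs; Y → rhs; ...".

  step 2 ⇒ step 3: BDCABDBCBDBC ⇒ BD·BC·CA·B·BD·BC·BD·CA·BD·BC·BD·CA
    A ↦ B
    B ↦ BD
    C ↦ CA
    D ↦ BC

A->B, B->BD, C->CA, D->BC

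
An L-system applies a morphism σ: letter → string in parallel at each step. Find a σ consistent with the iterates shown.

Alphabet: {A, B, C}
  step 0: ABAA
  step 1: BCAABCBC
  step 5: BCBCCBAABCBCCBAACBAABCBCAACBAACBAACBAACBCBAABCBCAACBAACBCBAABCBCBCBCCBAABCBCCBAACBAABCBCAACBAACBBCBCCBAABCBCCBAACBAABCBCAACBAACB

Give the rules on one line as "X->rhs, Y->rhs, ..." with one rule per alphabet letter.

  step 0 ⇒ step 1: ABAA ⇒ BC·AA·BC·BC
    A ↦ BC
    B ↦ AA
    C ↦ CB  (constrained at step 1)

A->BC, B->AA, C->CB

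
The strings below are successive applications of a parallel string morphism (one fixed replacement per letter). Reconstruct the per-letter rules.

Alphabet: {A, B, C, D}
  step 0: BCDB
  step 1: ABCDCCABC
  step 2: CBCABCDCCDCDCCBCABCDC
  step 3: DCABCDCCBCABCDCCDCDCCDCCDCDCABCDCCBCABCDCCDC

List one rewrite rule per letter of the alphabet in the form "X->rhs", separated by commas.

A->CBC, B->ABC, C->DC, D->C

  step 2 ⇒ step 3: CBCABCDCCDCDCCBCABCDC ⇒ DC·ABC·DC·CBC·ABC·DC·C·DC·DC·C·DC·C·DC·DC·ABC·DC·CBC·ABC·DC·C·DC
    A ↦ CBC
    B ↦ ABC
    C ↦ DC
    D ↦ C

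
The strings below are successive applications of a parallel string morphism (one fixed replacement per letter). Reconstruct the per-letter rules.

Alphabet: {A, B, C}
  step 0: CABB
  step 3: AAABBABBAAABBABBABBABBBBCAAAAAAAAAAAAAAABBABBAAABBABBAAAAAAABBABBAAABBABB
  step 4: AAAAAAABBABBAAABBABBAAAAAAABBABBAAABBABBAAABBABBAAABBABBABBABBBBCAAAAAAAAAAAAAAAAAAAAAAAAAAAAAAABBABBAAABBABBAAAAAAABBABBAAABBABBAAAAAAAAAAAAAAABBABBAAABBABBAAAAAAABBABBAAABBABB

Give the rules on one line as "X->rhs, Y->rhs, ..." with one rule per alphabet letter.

A->AA, B->ABB, C->BBC

  step 3 ⇒ step 4: AAABBABBAAABBABBABBABBBBCAAAAAAAAAAAAAAABBABBAAABBABBAAAAAAABBABBAAABBABB ⇒ AA·AA·AA·ABB·ABB·AA·ABB·ABB·AA·AA·AA·ABB·ABB·AA·ABB·ABB·AA·ABB·ABB·AA·ABB·ABB·ABB·ABB·BBC·AA·AA·AA·AA·AA·AA·AA·AA·AA·AA·AA·AA·AA·AA·AA·ABB·ABB·AA·ABB·ABB·AA·AA·AA·ABB·ABB·AA·ABB·ABB·AA·AA·AA·AA·AA·AA·AA·ABB·ABB·AA·ABB·ABB·AA·AA·AA·ABB·ABB·AA·ABB·ABB
    A ↦ AA
    B ↦ ABB
    C ↦ BBC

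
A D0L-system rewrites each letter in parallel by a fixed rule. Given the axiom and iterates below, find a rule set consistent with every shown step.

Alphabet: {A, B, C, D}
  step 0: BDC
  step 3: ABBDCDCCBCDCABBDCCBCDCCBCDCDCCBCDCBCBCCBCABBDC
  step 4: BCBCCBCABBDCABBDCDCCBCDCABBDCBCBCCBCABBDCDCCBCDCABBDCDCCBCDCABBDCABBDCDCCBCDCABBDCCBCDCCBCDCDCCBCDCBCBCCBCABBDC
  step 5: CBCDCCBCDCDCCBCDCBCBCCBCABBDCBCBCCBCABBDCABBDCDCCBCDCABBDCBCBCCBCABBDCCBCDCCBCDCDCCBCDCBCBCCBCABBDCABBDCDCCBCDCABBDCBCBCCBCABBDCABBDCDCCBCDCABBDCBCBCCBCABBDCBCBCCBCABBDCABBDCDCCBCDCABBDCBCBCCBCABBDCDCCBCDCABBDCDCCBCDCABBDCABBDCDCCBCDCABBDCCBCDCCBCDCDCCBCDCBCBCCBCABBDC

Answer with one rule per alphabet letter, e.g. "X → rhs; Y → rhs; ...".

A->B, B->CBC, C->DC, D->ABB

  step 4 ⇒ step 5: BCBCCBCABBDCABBDCDCCBCDCABBDCBCBCCBCABBDCDCCBCDCABBDCDCCBCDCABBDCABBDCDCCBCDCABBDCCBCDCCBCDCDCCBCDCBCBCCBCABBDC ⇒ CBC·DC·CBC·DC·DC·CBC·DC·B·CBC·CBC·ABB·DC·B·CBC·CBC·ABB·DC·ABB·DC·DC·CBC·DC·ABB·DC·B·CBC·CBC·ABB·DC·CBC·DC·CBC·DC·DC·CBC·DC·B·CBC·CBC·ABB·DC·ABB·DC·DC·CBC·DC·ABB·DC·B·CBC·CBC·ABB·DC·ABB·DC·DC·CBC·DC·ABB·DC·B·CBC·CBC·ABB·DC·B·CBC·CBC·ABB·DC·ABB·DC·DC·CBC·DC·ABB·DC·B·CBC·CBC·ABB·DC·DC·CBC·DC·ABB·DC·DC·CBC·DC·ABB·DC·ABB·DC·DC·CBC·DC·ABB·DC·CBC·DC·CBC·DC·DC·CBC·DC·B·CBC·CBC·ABB·DC
    A ↦ B
    B ↦ CBC
    C ↦ DC
    D ↦ ABB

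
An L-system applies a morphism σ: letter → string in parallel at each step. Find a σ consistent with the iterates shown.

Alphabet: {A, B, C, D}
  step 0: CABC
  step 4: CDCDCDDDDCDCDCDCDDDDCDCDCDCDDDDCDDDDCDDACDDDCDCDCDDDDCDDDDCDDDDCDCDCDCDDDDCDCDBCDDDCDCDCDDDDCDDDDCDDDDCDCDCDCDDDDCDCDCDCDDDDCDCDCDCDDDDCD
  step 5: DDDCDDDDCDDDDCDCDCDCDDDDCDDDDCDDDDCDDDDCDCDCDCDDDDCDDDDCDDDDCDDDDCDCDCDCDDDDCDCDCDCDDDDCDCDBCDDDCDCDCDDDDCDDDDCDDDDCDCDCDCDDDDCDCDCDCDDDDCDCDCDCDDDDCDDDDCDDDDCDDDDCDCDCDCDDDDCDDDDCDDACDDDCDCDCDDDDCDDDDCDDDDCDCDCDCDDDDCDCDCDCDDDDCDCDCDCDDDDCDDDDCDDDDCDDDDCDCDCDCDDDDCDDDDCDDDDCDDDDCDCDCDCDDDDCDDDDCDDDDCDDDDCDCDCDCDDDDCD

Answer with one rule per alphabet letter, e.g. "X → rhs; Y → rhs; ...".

  step 4 ⇒ step 5: CDCDCDDDDCDCDCDCDDDDCDCDCDCDDDDCDDDDCDDACDDDCDCDCDDDDCDDDDCDDDDCDCDCDCDDDDCDCDBCDDDCDCDCDDDDCDDDDCDDDDCDCDCDCDDDDCDCDCDCDDDDCDCDCDCDDDDCD ⇒ DDD·CD·DDD·CD·DDD·CD·CD·CD·CD·DDD·CD·DDD·CD·DDD·CD·DDD·CD·CD·CD·CD·DDD·CD·DDD·CD·DDD·CD·DDD·CD·CD·CD·CD·DDD·CD·CD·CD·CD·DDD·CD·CD·BC·DDD·CD·CD·CD·DDD·CD·DDD·CD·DDD·CD·CD·CD·CD·DDD·CD·CD·CD·CD·DDD·CD·CD·CD·CD·DDD·CD·DDD·CD·DDD·CD·DDD·CD·CD·CD·CD·DDD·CD·DDD·CD·DAC·DDD·CD·CD·CD·DDD·CD·DDD·CD·DDD·CD·CD·CD·CD·DDD·CD·CD·CD·CD·DDD·CD·CD·CD·CD·DDD·CD·DDD·CD·DDD·CD·DDD·CD·CD·CD·CD·DDD·CD·DDD·CD·DDD·CD·DDD·CD·CD·CD·CD·DDD·CD·DDD·CD·DDD·CD·DDD·CD·CD·CD·CD·DDD·CD
    A ↦ BC
    B ↦ DAC
    C ↦ DDD
    D ↦ CD

A->BC, B->DAC, C->DDD, D->CD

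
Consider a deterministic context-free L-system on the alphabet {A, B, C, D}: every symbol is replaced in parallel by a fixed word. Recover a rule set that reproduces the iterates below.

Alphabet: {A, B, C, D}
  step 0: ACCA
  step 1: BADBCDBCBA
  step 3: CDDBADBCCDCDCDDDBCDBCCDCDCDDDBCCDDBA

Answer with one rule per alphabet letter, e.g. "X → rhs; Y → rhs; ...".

  step 0 ⇒ step 1: ACCA ⇒ BA·DBC·DBC·BA
    A ↦ BA
    C ↦ DBC
    B ↦ D  (constrained at step 1)
    D ↦ CD  (constrained at step 1)

A->BA, B->D, C->DBC, D->CD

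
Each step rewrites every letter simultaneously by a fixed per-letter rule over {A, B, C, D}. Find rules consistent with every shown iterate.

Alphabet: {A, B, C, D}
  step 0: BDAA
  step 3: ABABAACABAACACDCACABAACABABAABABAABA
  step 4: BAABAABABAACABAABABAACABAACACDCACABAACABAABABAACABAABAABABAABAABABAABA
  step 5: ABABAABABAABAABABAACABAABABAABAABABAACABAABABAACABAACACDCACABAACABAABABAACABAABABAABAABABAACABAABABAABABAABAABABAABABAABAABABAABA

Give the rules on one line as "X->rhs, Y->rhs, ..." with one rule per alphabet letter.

  step 4 ⇒ step 5: BAABAABABAACABAABABAACABAACACDCACABAACABAABABAACABAABAABABAABAABABAABA ⇒ A·BA·BA·A·BA·BA·A·BA·A·BA·BA·ACA·BA·A·BA·BA·A·BA·A·BA·BA·ACA·BA·A·BA·BA·ACA·BA·ACA·CDC·ACA·BA·ACA·BA·A·BA·BA·ACA·BA·A·BA·BA·A·BA·A·BA·BA·ACA·BA·A·BA·BA·A·BA·BA·A·BA·A·BA·BA·A·BA·BA·A·BA·A·BA·BA·A·BA
    A ↦ BA
    B ↦ A
    C ↦ ACA
    D ↦ CDC

A->BA, B->A, C->ACA, D->CDC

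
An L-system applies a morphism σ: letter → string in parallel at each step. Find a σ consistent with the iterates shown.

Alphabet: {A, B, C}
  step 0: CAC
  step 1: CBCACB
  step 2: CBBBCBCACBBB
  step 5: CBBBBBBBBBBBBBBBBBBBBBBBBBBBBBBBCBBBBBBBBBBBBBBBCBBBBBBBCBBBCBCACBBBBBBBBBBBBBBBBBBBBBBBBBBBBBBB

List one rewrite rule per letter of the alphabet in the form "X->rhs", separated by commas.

  step 1 ⇒ step 2: CBCACB ⇒ CB·BB·CB·CA·CB·BB
    A ↦ CA
    B ↦ BB
    C ↦ CB

A->CA, B->BB, C->CB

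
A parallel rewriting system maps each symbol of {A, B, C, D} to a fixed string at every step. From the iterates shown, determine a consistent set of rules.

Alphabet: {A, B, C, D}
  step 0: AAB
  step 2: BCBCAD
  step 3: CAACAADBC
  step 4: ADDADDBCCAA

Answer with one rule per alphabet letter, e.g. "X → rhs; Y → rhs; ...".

A->D, B->CA, C->A, D->BC

  step 3 ⇒ step 4: CAACAADBC ⇒ A·D·D·A·D·D·BC·CA·A
    A ↦ D
    B ↦ CA
    C ↦ A
    D ↦ BC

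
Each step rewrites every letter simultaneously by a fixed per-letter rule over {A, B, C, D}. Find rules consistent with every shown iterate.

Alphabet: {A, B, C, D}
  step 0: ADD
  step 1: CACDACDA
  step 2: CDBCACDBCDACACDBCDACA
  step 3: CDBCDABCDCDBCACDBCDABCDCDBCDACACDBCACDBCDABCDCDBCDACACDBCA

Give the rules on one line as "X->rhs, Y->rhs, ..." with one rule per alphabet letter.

  step 2 ⇒ step 3: CDBCACDBCDACACDBCDACA ⇒ CDB·CDA·BCD·CDB·CA·CDB·CDA·BCD·CDB·CDA·CA·CDB·CA·CDB·CDA·BCD·CDB·CDA·CA·CDB·CA
    A ↦ CA
    B ↦ BCD
    C ↦ CDB
    D ↦ CDA

A->CA, B->BCD, C->CDB, D->CDA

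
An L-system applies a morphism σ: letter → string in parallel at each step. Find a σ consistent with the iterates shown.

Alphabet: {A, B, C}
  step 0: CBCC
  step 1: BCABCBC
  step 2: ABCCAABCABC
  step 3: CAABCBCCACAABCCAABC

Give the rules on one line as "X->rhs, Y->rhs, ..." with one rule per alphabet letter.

A->CA, B->A, C->BC

  step 2 ⇒ step 3: ABCCAABCABC ⇒ CA·A·BC·BC·CA·CA·A·BC·CA·A·BC
    A ↦ CA
    B ↦ A
    C ↦ BC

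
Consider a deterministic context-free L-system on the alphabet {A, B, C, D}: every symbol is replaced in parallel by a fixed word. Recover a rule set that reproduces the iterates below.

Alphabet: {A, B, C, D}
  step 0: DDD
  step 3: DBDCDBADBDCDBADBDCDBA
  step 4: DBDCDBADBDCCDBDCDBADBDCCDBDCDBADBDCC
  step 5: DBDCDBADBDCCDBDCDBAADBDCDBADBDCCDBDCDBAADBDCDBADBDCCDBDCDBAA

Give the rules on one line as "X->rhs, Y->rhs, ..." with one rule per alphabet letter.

  step 4 ⇒ step 5: DBDCDBADBDCCDBDCDBADBDCCDBDCDBADBDCC ⇒ DB·DC·DB·A·DB·DC·C·DB·DC·DB·A·A·DB·DC·DB·A·DB·DC·C·DB·DC·DB·A·A·DB·DC·DB·A·DB·DC·C·DB·DC·DB·A·A
    A ↦ C
    B ↦ DC
    C ↦ A
    D ↦ DB

A->C, B->DC, C->A, D->DB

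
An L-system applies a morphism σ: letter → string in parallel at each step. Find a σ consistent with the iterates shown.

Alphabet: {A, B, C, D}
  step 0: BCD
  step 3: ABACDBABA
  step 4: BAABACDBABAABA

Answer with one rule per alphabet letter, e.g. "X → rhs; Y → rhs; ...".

A->BA, B->A, C->CD, D->B

  step 3 ⇒ step 4: ABACDBABA ⇒ BA·A·BA·CD·B·A·BA·A·BA
    A ↦ BA
    B ↦ A
    C ↦ CD
    D ↦ B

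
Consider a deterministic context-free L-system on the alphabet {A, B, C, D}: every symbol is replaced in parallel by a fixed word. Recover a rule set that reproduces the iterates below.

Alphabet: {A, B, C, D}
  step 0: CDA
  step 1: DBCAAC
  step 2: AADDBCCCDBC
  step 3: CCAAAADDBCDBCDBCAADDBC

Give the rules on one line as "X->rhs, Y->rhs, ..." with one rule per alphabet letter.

A->C, B->D, C->DBC, D->AA

  step 2 ⇒ step 3: AADDBCCCDBC ⇒ C·C·AA·AA·D·DBC·DBC·DBC·AA·D·DBC
    A ↦ C
    B ↦ D
    C ↦ DBC
    D ↦ AA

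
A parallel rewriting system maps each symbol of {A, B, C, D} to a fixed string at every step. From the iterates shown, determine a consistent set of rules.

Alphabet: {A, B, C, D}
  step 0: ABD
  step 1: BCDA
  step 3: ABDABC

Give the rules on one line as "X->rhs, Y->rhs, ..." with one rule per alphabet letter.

A->B, B->C, C->A, D->DA

  step 0 ⇒ step 1: ABD ⇒ B·C·DA
    A ↦ B
    B ↦ C
    D ↦ DA
    C ↦ A  (constrained at step 1)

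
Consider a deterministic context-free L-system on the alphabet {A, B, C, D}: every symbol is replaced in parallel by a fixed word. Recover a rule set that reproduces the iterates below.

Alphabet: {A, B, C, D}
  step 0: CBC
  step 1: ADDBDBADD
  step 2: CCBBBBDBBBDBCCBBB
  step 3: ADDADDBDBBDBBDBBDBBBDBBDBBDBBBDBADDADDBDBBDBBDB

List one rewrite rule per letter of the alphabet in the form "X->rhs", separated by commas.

  step 2 ⇒ step 3: CCBBBBDBBBDBCCBBB ⇒ ADD·ADD·BDB·BDB·BDB·BDB·B·BDB·BDB·BDB·B·BDB·ADD·ADD·BDB·BDB·BDB
    B ↦ BDB
    C ↦ ADD
    D ↦ B
  step 1 ⇒ step 2: ADDBDBADD ⇒ CCB·B·B·BDB·B·BDB·CCB·B·B
    A ↦ CCB

A->CCB, B->BDB, C->ADD, D->B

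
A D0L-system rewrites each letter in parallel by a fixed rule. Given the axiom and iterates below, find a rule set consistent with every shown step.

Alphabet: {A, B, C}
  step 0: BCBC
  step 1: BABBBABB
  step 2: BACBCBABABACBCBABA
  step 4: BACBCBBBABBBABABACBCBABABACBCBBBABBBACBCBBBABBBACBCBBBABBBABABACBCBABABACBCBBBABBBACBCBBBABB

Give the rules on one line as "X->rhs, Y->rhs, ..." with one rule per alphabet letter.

  step 1 ⇒ step 2: BABBBABB ⇒ BA·CBC·BA·BA·BA·CBC·BA·BA
    A ↦ CBC
    B ↦ BA
  step 0 ⇒ step 1: BCBC ⇒ BA·BB·BA·BB
    C ↦ BB

A->CBC, B->BA, C->BB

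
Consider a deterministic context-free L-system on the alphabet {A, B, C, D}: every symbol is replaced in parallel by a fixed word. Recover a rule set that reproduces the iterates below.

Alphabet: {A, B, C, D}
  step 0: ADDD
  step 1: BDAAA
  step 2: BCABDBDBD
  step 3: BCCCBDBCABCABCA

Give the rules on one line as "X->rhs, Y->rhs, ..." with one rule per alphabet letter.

  step 2 ⇒ step 3: BCABDBDBD ⇒ BC·CC·BD·BC·A·BC·A·BC·A
    A ↦ BD
    B ↦ BC
    C ↦ CC
    D ↦ A

A->BD, B->BC, C->CC, D->A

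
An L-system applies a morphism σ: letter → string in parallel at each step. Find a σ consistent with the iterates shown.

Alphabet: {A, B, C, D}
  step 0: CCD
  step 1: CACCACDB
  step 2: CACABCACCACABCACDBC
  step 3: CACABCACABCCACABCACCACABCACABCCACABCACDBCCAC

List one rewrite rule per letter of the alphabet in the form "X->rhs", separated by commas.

A->AB, B->C, C->CAC, D->DB

  step 2 ⇒ step 3: CACABCACCACABCACDBC ⇒ CAC·AB·CAC·AB·C·CAC·AB·CAC·CAC·AB·CAC·AB·C·CAC·AB·CAC·DB·C·CAC
    A ↦ AB
    B ↦ C
    C ↦ CAC
    D ↦ DB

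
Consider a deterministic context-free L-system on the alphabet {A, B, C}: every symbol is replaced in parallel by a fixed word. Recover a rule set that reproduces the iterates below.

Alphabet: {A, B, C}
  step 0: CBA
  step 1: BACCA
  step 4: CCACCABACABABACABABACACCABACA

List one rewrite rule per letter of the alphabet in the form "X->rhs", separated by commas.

A->CA, B->C, C->BA

  step 0 ⇒ step 1: CBA ⇒ BA·C·CA
    A ↦ CA
    B ↦ C
    C ↦ BA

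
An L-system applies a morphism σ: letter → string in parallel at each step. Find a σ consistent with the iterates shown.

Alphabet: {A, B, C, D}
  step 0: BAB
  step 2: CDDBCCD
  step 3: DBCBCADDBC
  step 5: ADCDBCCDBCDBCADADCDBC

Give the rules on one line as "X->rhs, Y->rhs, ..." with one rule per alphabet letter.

A->CD, B->A, C->D, D->BC

  step 2 ⇒ step 3: CDDBCCD ⇒ D·BC·BC·A·D·D·BC
    B ↦ A
    C ↦ D
    D ↦ BC
    A ↦ CD  (constrained at step 0)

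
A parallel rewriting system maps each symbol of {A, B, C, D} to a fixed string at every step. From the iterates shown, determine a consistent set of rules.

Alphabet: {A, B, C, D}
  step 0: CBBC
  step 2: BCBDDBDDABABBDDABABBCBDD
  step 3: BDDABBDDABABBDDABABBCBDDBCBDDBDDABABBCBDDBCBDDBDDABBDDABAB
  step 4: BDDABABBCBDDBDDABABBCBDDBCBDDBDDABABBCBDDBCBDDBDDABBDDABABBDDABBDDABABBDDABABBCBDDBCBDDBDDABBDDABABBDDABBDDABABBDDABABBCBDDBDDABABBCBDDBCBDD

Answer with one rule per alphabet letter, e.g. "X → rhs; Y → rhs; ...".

A->BC, B->BDD, C->AB, D->AB

  step 3 ⇒ step 4: BDDABBDDABABBDDABABBCBDDBCBDDBDDABABBCBDDBCBDDBDDABBDDABAB ⇒ BDD·AB·AB·BC·BDD·BDD·AB·AB·BC·BDD·BC·BDD·BDD·AB·AB·BC·BDD·BC·BDD·BDD·AB·BDD·AB·AB·BDD·AB·BDD·AB·AB·BDD·AB·AB·BC·BDD·BC·BDD·BDD·AB·BDD·AB·AB·BDD·AB·BDD·AB·AB·BDD·AB·AB·BC·BDD·BDD·AB·AB·BC·BDD·BC·BDD
    A ↦ BC
    B ↦ BDD
    C ↦ AB
    D ↦ AB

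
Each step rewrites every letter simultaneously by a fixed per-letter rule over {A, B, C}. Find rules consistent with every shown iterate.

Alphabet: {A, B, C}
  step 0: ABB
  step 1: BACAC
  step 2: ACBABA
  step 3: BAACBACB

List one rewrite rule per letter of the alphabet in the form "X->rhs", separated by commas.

  step 2 ⇒ step 3: ACBABA ⇒ B·A·AC·B·AC·B
    A ↦ B
    B ↦ AC
    C ↦ A

A->B, B->AC, C->A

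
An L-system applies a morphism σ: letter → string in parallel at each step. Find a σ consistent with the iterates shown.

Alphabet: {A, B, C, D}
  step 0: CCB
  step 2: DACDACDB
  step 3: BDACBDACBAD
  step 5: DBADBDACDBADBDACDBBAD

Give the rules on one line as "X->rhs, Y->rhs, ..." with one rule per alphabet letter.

  step 2 ⇒ step 3: DACDACDB ⇒ B·D·AC·B·D·AC·B·AD
    A ↦ D
    B ↦ AD
    C ↦ AC
    D ↦ B

A->D, B->AD, C->AC, D->B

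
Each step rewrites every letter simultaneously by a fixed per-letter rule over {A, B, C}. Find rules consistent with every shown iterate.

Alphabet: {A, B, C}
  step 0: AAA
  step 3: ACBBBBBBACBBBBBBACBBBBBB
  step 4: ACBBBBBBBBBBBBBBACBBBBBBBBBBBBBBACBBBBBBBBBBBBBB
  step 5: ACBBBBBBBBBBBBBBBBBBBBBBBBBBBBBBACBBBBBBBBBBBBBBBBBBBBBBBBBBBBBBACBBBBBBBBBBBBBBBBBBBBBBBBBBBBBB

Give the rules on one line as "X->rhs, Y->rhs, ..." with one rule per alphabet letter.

A->AC, B->BB, C->BB

  step 4 ⇒ step 5: ACBBBBBBBBBBBBBBACBBBBBBBBBBBBBBACBBBBBBBBBBBBBB ⇒ AC·BB·BB·BB·BB·BB·BB·BB·BB·BB·BB·BB·BB·BB·BB·BB·AC·BB·BB·BB·BB·BB·BB·BB·BB·BB·BB·BB·BB·BB·BB·BB·AC·BB·BB·BB·BB·BB·BB·BB·BB·BB·BB·BB·BB·BB·BB·BB
    A ↦ AC
    B ↦ BB
    C ↦ BB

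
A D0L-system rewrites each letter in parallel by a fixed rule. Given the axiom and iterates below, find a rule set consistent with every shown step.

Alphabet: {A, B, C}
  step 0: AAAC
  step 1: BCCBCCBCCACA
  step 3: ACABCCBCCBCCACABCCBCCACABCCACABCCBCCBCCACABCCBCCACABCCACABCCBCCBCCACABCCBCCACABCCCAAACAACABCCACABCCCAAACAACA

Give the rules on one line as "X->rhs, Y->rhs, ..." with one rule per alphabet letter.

A->BCC, B->CAA, C->ACA

  step 0 ⇒ step 1: AAAC ⇒ BCC·BCC·BCC·ACA
    A ↦ BCC
    C ↦ ACA
    B ↦ CAA  (constrained at step 1)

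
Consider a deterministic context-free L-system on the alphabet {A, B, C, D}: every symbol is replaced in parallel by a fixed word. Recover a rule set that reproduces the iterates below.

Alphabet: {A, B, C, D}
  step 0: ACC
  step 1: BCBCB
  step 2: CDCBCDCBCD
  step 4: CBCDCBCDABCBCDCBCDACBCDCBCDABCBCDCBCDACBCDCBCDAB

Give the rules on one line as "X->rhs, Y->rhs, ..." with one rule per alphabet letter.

A->B, B->CD, C->CB, D->CDA

  step 1 ⇒ step 2: BCBCB ⇒ CD·CB·CD·CB·CD
    B ↦ CD
    C ↦ CB
  step 0 ⇒ step 1: ACC ⇒ B·CB·CB
    A ↦ B
    D ↦ CDA  (constrained at step 2)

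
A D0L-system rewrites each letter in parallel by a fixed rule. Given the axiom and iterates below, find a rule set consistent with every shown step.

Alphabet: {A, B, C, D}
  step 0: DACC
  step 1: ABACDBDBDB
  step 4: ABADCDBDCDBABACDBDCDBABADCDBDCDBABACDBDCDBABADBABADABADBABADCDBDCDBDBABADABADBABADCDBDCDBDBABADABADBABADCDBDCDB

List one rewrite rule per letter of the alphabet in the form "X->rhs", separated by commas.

  step 0 ⇒ step 1: DACC ⇒ ABA·CDB·DB·DB
    A ↦ CDB
    C ↦ DB
    D ↦ ABA
    B ↦ D  (constrained at step 1)

A->CDB, B->D, C->DB, D->ABA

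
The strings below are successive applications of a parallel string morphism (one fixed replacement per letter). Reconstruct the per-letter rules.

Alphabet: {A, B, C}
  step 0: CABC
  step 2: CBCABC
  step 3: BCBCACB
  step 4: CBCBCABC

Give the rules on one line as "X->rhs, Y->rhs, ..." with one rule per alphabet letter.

  step 3 ⇒ step 4: BCBCACB ⇒ C·B·C·B·CA·B·C
    A ↦ CA
    B ↦ C
    C ↦ B

A->CA, B->C, C->B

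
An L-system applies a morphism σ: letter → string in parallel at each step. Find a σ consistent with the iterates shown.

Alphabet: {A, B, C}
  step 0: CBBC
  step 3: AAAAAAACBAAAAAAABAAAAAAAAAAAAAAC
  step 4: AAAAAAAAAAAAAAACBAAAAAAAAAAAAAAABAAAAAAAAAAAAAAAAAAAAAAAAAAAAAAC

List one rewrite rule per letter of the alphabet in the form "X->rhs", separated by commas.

A->AA, B->BA, C->AC

  step 3 ⇒ step 4: AAAAAAACBAAAAAAABAAAAAAAAAAAAAAC ⇒ AA·AA·AA·AA·AA·AA·AA·AC·BA·AA·AA·AA·AA·AA·AA·AA·BA·AA·AA·AA·AA·AA·AA·AA·AA·AA·AA·AA·AA·AA·AA·AC
    A ↦ AA
    B ↦ BA
    C ↦ AC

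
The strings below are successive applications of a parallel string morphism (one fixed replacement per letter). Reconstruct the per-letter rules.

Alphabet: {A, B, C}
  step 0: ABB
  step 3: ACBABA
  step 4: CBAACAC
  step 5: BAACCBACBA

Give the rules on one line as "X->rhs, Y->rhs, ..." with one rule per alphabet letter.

A->C, B->A, C->BA

  step 4 ⇒ step 5: CBAACAC ⇒ BA·A·C·C·BA·C·BA
    A ↦ C
    B ↦ A
    C ↦ BA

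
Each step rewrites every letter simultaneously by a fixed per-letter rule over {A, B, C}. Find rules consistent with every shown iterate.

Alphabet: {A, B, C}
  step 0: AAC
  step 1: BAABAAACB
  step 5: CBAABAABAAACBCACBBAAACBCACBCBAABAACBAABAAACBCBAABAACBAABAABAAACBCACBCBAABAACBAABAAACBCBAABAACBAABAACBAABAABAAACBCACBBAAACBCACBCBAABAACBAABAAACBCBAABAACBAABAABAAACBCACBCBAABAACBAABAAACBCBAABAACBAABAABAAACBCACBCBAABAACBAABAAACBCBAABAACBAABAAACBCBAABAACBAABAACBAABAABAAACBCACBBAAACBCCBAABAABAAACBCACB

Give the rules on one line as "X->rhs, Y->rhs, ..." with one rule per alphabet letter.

A->BAA, B->C, C->ACB

  step 0 ⇒ step 1: AAC ⇒ BAA·BAA·ACB
    A ↦ BAA
    C ↦ ACB
    B ↦ C  (constrained at step 1)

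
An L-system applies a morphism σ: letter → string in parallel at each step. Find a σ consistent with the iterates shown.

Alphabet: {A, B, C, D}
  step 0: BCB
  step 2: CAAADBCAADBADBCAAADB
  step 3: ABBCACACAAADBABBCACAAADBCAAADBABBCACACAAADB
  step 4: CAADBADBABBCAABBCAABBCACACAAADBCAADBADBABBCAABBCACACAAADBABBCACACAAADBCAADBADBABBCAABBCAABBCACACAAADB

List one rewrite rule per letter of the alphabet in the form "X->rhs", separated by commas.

  step 3 ⇒ step 4: ABBCACACAAADBABBCACAAADBCAAADBABBCACACAAADB ⇒ CA·ADB·ADB·ABB·CA·ABB·CA·ABB·CA·CA·CA·A·ADB·CA·ADB·ADB·ABB·CA·ABB·CA·CA·CA·A·ADB·ABB·CA·CA·CA·A·ADB·CA·ADB·ADB·ABB·CA·ABB·CA·ABB·CA·CA·CA·A·ADB
    A ↦ CA
    B ↦ ADB
    C ↦ ABB
    D ↦ A

A->CA, B->ADB, C->ABB, D->A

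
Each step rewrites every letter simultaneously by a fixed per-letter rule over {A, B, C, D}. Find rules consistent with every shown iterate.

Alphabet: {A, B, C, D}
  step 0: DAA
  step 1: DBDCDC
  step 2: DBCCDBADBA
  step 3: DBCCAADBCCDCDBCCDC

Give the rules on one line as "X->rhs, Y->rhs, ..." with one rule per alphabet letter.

  step 2 ⇒ step 3: DBCCDBADBA ⇒ DB·CC·A·A·DB·CC·DC·DB·CC·DC
    A ↦ DC
    B ↦ CC
    C ↦ A
    D ↦ DB

A->DC, B->CC, C->A, D->DB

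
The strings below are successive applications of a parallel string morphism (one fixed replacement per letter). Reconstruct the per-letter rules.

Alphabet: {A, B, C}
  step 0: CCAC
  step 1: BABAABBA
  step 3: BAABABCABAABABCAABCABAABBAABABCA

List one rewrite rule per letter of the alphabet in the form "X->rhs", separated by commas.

  step 0 ⇒ step 1: CCAC ⇒ BA·BA·AB·BA
    A ↦ AB
    C ↦ BA
    B ↦ CA  (constrained at step 1)

A->AB, B->CA, C->BA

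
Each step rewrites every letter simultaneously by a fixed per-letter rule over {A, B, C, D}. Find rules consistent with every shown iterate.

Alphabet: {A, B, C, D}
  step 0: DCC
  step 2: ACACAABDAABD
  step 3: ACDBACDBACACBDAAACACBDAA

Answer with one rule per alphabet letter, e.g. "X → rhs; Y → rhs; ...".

A->AC, B->BD, C->DB, D->AA

  step 2 ⇒ step 3: ACACAABDAABD ⇒ AC·DB·AC·DB·AC·AC·BD·AA·AC·AC·BD·AA
    A ↦ AC
    B ↦ BD
    C ↦ DB
    D ↦ AA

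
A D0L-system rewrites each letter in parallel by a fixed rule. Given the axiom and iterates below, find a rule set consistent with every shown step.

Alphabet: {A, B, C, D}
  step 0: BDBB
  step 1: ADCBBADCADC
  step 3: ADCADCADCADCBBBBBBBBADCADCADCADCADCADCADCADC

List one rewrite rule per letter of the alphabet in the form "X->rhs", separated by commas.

  step 0 ⇒ step 1: BDBB ⇒ ADC·BB·ADC·ADC
    B ↦ ADC
    D ↦ BB
    A ↦ B  (constrained at step 1)
    C ↦ B  (constrained at step 1)

A->B, B->ADC, C->B, D->BB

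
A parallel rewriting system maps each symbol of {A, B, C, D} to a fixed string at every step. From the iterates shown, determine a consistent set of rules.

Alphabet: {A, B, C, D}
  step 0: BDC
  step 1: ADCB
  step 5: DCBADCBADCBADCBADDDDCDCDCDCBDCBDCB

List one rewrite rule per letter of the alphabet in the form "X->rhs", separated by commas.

A->DDD, B->A, C->B, D->DC

  step 0 ⇒ step 1: BDC ⇒ A·DC·B
    B ↦ A
    C ↦ B
    D ↦ DC
    A ↦ DDD  (constrained at step 1)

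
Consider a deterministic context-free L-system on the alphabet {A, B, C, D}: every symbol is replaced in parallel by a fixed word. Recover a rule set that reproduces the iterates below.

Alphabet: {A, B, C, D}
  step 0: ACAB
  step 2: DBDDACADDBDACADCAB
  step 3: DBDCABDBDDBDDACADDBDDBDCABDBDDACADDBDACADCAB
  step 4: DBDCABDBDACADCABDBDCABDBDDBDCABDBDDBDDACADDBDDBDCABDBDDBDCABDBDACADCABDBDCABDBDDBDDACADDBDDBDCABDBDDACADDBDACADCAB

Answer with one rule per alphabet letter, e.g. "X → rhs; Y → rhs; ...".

A->D, B->CAB, C->ACA, D->DBD

  step 3 ⇒ step 4: DBDCABDBDDBDDACADDBDDBDCABDBDDACADDBDACADCAB ⇒ DBD·CAB·DBD·ACA·D·CAB·DBD·CAB·DBD·DBD·CAB·DBD·DBD·D·ACA·D·DBD·DBD·CAB·DBD·DBD·CAB·DBD·ACA·D·CAB·DBD·CAB·DBD·DBD·D·ACA·D·DBD·DBD·CAB·DBD·D·ACA·D·DBD·ACA·D·CAB
    A ↦ D
    B ↦ CAB
    C ↦ ACA
    D ↦ DBD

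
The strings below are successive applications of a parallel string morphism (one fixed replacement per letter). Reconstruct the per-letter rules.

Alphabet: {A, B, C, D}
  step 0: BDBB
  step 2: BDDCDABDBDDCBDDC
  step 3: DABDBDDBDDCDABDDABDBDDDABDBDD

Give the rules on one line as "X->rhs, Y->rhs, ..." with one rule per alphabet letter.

A->DC, B->DA, C->D, D->BD

  step 2 ⇒ step 3: BDDCDABDBDDCBDDC ⇒ DA·BD·BD·D·BD·DC·DA·BD·DA·BD·BD·D·DA·BD·BD·D
    A ↦ DC
    B ↦ DA
    C ↦ D
    D ↦ BD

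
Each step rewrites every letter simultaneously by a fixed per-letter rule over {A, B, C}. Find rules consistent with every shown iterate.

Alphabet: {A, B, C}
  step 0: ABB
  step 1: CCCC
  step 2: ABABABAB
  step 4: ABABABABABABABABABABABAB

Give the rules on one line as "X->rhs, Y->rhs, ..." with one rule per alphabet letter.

A->CC, B->C, C->AB

  step 1 ⇒ step 2: CCCC ⇒ AB·AB·AB·AB
    C ↦ AB
  step 0 ⇒ step 1: ABB ⇒ CC·C·C
    A ↦ CC
  step 0 ⇒ step 1: ABB ⇒ CC·C·C
    B ↦ C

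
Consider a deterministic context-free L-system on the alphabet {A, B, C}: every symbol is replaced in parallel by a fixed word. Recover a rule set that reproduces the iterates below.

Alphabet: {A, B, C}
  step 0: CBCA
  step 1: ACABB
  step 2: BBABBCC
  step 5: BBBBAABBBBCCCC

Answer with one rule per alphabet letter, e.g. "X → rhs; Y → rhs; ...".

  step 1 ⇒ step 2: ACABB ⇒ BB·A·BB·C·C
    A ↦ BB
    B ↦ C
    C ↦ A

A->BB, B->C, C->A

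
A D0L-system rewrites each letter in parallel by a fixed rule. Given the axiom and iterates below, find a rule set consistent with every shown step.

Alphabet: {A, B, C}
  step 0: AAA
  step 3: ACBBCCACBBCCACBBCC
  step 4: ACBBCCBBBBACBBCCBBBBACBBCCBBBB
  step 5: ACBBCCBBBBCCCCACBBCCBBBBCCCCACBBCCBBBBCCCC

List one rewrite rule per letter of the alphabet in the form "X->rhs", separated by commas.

A->AC, B->C, C->BB

  step 4 ⇒ step 5: ACBBCCBBBBACBBCCBBBBACBBCCBBBB ⇒ AC·BB·C·C·BB·BB·C·C·C·C·AC·BB·C·C·BB·BB·C·C·C·C·AC·BB·C·C·BB·BB·C·C·C·C
    A ↦ AC
    B ↦ C
    C ↦ BB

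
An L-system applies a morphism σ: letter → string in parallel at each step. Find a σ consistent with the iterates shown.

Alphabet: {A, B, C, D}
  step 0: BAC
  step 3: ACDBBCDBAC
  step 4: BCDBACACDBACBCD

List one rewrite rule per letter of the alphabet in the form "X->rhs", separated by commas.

A->BC, B->AC, C->D, D->B

  step 3 ⇒ step 4: ACDBBCDBAC ⇒ BC·D·B·AC·AC·D·B·AC·BC·D
    A ↦ BC
    B ↦ AC
    C ↦ D
    D ↦ B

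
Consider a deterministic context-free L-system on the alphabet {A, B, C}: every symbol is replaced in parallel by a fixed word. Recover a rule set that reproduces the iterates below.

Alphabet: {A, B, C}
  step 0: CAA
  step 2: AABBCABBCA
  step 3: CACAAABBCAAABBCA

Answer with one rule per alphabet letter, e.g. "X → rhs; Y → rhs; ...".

  step 2 ⇒ step 3: AABBCABBCA ⇒ CA·CA·A·A·BB·CA·A·A·BB·CA
    A ↦ CA
    B ↦ A
    C ↦ BB

A->CA, B->A, C->BB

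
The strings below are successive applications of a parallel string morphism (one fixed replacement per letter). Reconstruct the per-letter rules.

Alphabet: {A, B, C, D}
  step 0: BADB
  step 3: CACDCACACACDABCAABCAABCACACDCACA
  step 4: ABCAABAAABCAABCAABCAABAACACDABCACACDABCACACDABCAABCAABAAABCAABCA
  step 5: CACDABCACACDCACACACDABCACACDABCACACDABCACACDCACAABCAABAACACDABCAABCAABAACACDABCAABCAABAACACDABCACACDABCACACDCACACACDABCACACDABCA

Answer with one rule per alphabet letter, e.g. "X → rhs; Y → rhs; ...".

A->CA, B->CD, C->AB, D->AA

  step 4 ⇒ step 5: ABCAABAAABCAABCAABCAABAACACDABCACACDABCACACDABCAABCAABAAABCAABCA ⇒ CA·CD·AB·CA·CA·CD·CA·CA·CA·CD·AB·CA·CA·CD·AB·CA·CA·CD·AB·CA·CA·CD·CA·CA·AB·CA·AB·AA·CA·CD·AB·CA·AB·CA·AB·AA·CA·CD·AB·CA·AB·CA·AB·AA·CA·CD·AB·CA·CA·CD·AB·CA·CA·CD·CA·CA·CA·CD·AB·CA·CA·CD·AB·CA
    A ↦ CA
    B ↦ CD
    C ↦ AB
    D ↦ AA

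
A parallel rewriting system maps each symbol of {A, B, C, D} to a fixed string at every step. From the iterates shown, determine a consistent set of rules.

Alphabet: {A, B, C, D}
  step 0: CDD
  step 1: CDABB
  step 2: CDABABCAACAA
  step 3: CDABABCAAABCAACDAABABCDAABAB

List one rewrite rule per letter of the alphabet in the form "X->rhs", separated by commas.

  step 2 ⇒ step 3: CDABABCAACAA ⇒ CDA·B·AB·CAA·AB·CAA·CDA·AB·AB·CDA·AB·AB
    A ↦ AB
    B ↦ CAA
    C ↦ CDA
    D ↦ B

A->AB, B->CAA, C->CDA, D->B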